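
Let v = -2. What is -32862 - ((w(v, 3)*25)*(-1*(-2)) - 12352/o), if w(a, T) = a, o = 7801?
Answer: -255564010/7801 ≈ -32760.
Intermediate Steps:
-32862 - ((w(v, 3)*25)*(-1*(-2)) - 12352/o) = -32862 - ((-2*25)*(-1*(-2)) - 12352/7801) = -32862 - (-50*2 - 12352*1/7801) = -32862 - (-100 - 12352/7801) = -32862 - 1*(-792452/7801) = -32862 + 792452/7801 = -255564010/7801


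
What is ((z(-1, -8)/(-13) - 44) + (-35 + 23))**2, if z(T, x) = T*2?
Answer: 527076/169 ≈ 3118.8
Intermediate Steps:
z(T, x) = 2*T
((z(-1, -8)/(-13) - 44) + (-35 + 23))**2 = (((2*(-1))/(-13) - 44) + (-35 + 23))**2 = ((-2*(-1/13) - 44) - 12)**2 = ((2/13 - 44) - 12)**2 = (-570/13 - 12)**2 = (-726/13)**2 = 527076/169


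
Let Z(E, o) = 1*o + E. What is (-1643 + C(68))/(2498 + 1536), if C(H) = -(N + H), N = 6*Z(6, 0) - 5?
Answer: -871/2017 ≈ -0.43183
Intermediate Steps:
Z(E, o) = E + o (Z(E, o) = o + E = E + o)
N = 31 (N = 6*(6 + 0) - 5 = 6*6 - 5 = 36 - 5 = 31)
C(H) = -31 - H (C(H) = -(31 + H) = -31 - H)
(-1643 + C(68))/(2498 + 1536) = (-1643 + (-31 - 1*68))/(2498 + 1536) = (-1643 + (-31 - 68))/4034 = (-1643 - 99)*(1/4034) = -1742*1/4034 = -871/2017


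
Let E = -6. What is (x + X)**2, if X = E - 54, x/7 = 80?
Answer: 250000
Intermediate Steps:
x = 560 (x = 7*80 = 560)
X = -60 (X = -6 - 54 = -60)
(x + X)**2 = (560 - 60)**2 = 500**2 = 250000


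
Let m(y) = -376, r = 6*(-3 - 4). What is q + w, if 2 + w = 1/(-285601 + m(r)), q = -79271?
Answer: -22670254722/285977 ≈ -79273.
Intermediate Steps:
r = -42 (r = 6*(-7) = -42)
w = -571955/285977 (w = -2 + 1/(-285601 - 376) = -2 + 1/(-285977) = -2 - 1/285977 = -571955/285977 ≈ -2.0000)
q + w = -79271 - 571955/285977 = -22670254722/285977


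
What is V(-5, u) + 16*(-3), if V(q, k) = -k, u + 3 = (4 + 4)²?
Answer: -109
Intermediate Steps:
u = 61 (u = -3 + (4 + 4)² = -3 + 8² = -3 + 64 = 61)
V(-5, u) + 16*(-3) = -1*61 + 16*(-3) = -61 - 48 = -109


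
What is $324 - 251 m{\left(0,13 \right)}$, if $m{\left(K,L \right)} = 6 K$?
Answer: $324$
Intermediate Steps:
$324 - 251 m{\left(0,13 \right)} = 324 - 251 \cdot 6 \cdot 0 = 324 - 0 = 324 + 0 = 324$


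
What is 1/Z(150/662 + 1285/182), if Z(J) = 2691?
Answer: 1/2691 ≈ 0.00037161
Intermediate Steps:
1/Z(150/662 + 1285/182) = 1/2691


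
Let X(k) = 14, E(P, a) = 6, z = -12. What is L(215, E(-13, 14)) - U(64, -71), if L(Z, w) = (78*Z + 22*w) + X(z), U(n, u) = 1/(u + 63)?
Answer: 135329/8 ≈ 16916.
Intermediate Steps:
U(n, u) = 1/(63 + u)
L(Z, w) = 14 + 22*w + 78*Z (L(Z, w) = (78*Z + 22*w) + 14 = (22*w + 78*Z) + 14 = 14 + 22*w + 78*Z)
L(215, E(-13, 14)) - U(64, -71) = (14 + 22*6 + 78*215) - 1/(63 - 71) = (14 + 132 + 16770) - 1/(-8) = 16916 - 1*(-⅛) = 16916 + ⅛ = 135329/8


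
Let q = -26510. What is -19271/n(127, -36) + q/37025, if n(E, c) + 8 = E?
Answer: -20476099/125885 ≈ -162.66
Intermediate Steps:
n(E, c) = -8 + E
-19271/n(127, -36) + q/37025 = -19271/(-8 + 127) - 26510/37025 = -19271/119 - 26510*1/37025 = -19271*1/119 - 5302/7405 = -2753/17 - 5302/7405 = -20476099/125885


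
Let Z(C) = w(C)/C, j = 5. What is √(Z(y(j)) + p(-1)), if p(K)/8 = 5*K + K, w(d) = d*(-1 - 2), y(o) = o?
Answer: I*√51 ≈ 7.1414*I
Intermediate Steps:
w(d) = -3*d (w(d) = d*(-3) = -3*d)
p(K) = 48*K (p(K) = 8*(5*K + K) = 8*(6*K) = 48*K)
Z(C) = -3 (Z(C) = (-3*C)/C = -3)
√(Z(y(j)) + p(-1)) = √(-3 + 48*(-1)) = √(-3 - 48) = √(-51) = I*√51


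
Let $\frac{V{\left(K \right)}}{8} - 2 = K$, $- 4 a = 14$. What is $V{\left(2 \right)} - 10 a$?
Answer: $67$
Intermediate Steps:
$a = - \frac{7}{2}$ ($a = \left(- \frac{1}{4}\right) 14 = - \frac{7}{2} \approx -3.5$)
$V{\left(K \right)} = 16 + 8 K$
$V{\left(2 \right)} - 10 a = \left(16 + 8 \cdot 2\right) - -35 = \left(16 + 16\right) + 35 = 32 + 35 = 67$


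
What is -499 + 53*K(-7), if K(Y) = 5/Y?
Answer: -3758/7 ≈ -536.86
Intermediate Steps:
-499 + 53*K(-7) = -499 + 53*(5/(-7)) = -499 + 53*(5*(-⅐)) = -499 + 53*(-5/7) = -499 - 265/7 = -3758/7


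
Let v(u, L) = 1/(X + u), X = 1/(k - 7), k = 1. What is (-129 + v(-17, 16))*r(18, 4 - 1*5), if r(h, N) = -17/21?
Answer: 10761/103 ≈ 104.48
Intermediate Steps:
X = -1/6 (X = 1/(1 - 7) = 1/(-6) = -1/6 ≈ -0.16667)
r(h, N) = -17/21 (r(h, N) = -17*1/21 = -17/21)
v(u, L) = 1/(-1/6 + u)
(-129 + v(-17, 16))*r(18, 4 - 1*5) = (-129 + 6/(-1 + 6*(-17)))*(-17/21) = (-129 + 6/(-1 - 102))*(-17/21) = (-129 + 6/(-103))*(-17/21) = (-129 + 6*(-1/103))*(-17/21) = (-129 - 6/103)*(-17/21) = -13293/103*(-17/21) = 10761/103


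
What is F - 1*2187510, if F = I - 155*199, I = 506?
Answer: -2217849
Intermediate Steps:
F = -30339 (F = 506 - 155*199 = 506 - 30845 = -30339)
F - 1*2187510 = -30339 - 1*2187510 = -30339 - 2187510 = -2217849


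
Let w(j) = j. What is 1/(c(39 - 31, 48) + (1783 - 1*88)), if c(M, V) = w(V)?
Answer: 1/1743 ≈ 0.00057372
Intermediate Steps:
c(M, V) = V
1/(c(39 - 31, 48) + (1783 - 1*88)) = 1/(48 + (1783 - 1*88)) = 1/(48 + (1783 - 88)) = 1/(48 + 1695) = 1/1743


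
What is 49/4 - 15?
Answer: -11/4 ≈ -2.7500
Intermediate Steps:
49/4 - 15 = -11/4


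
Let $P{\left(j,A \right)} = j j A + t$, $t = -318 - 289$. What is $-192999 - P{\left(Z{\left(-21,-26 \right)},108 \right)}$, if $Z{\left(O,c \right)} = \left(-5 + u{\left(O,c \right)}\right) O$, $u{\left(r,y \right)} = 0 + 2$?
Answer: $-621044$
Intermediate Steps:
$u{\left(r,y \right)} = 2$
$t = -607$ ($t = -318 - 289 = -607$)
$Z{\left(O,c \right)} = - 3 O$ ($Z{\left(O,c \right)} = \left(-5 + 2\right) O = - 3 O$)
$P{\left(j,A \right)} = -607 + A j^{2}$ ($P{\left(j,A \right)} = j j A - 607 = j^{2} A - 607 = A j^{2} - 607 = -607 + A j^{2}$)
$-192999 - P{\left(Z{\left(-21,-26 \right)},108 \right)} = -192999 - \left(-607 + 108 \left(\left(-3\right) \left(-21\right)\right)^{2}\right) = -192999 - \left(-607 + 108 \cdot 63^{2}\right) = -192999 - \left(-607 + 108 \cdot 3969\right) = -192999 - \left(-607 + 428652\right) = -192999 - 428045 = -621044$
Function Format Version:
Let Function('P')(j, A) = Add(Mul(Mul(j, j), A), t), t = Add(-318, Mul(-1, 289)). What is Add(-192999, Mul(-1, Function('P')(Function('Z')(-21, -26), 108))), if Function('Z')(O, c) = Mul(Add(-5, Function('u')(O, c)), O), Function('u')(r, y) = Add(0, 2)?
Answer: -621044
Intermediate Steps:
Function('u')(r, y) = 2
t = -607 (t = Add(-318, -289) = -607)
Function('Z')(O, c) = Mul(-3, O) (Function('Z')(O, c) = Mul(Add(-5, 2), O) = Mul(-3, O))
Function('P')(j, A) = Add(-607, Mul(A, Pow(j, 2))) (Function('P')(j, A) = Add(Mul(Mul(j, j), A), -607) = Add(Mul(Pow(j, 2), A), -607) = Add(Mul(A, Pow(j, 2)), -607) = Add(-607, Mul(A, Pow(j, 2))))
Add(-192999, Mul(-1, Function('P')(Function('Z')(-21, -26), 108))) = Add(-192999, Mul(-1, Add(-607, Mul(108, Pow(Mul(-3, -21), 2))))) = Add(-192999, Mul(-1, Add(-607, Mul(108, Pow(63, 2))))) = Add(-192999, Mul(-1, Add(-607, Mul(108, 3969)))) = Add(-192999, Mul(-1, Add(-607, 428652))) = Add(-192999, Mul(-1, 428045)) = Add(-192999, -428045) = -621044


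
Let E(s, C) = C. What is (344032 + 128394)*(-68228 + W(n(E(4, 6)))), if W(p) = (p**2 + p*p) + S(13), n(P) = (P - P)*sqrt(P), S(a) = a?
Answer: -32226539590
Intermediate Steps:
n(P) = 0 (n(P) = 0*sqrt(P) = 0)
W(p) = 13 + 2*p**2 (W(p) = (p**2 + p*p) + 13 = (p**2 + p**2) + 13 = 2*p**2 + 13 = 13 + 2*p**2)
(344032 + 128394)*(-68228 + W(n(E(4, 6)))) = (344032 + 128394)*(-68228 + (13 + 2*0**2)) = 472426*(-68228 + (13 + 2*0)) = 472426*(-68228 + (13 + 0)) = 472426*(-68228 + 13) = 472426*(-68215) = -32226539590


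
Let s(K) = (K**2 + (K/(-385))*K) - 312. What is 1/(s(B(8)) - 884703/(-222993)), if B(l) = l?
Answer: -28617435/6988344179 ≈ -0.0040950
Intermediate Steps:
s(K) = -312 + 384*K**2/385 (s(K) = (K**2 + (K*(-1/385))*K) - 312 = (K**2 + (-K/385)*K) - 312 = (K**2 - K**2/385) - 312 = 384*K**2/385 - 312 = -312 + 384*K**2/385)
1/(s(B(8)) - 884703/(-222993)) = 1/((-312 + (384/385)*8**2) - 884703/(-222993)) = 1/((-312 + (384/385)*64) - 884703*(-1/222993)) = 1/((-312 + 24576/385) + 294901/74331) = 1/(-95544/385 + 294901/74331) = 1/(-6988344179/28617435) = -28617435/6988344179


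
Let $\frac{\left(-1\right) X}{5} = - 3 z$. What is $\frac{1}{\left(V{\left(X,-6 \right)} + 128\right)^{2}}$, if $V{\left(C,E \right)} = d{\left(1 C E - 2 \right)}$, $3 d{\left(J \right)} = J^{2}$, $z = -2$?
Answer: $\frac{9}{1028356624} \approx 8.7518 \cdot 10^{-9}$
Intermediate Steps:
$d{\left(J \right)} = \frac{J^{2}}{3}$
$X = -30$ ($X = - 5 \left(\left(-3\right) \left(-2\right)\right) = \left(-5\right) 6 = -30$)
$V{\left(C,E \right)} = \frac{\left(-2 + C E\right)^{2}}{3}$ ($V{\left(C,E \right)} = \frac{\left(1 C E - 2\right)^{2}}{3} = \frac{\left(C E - 2\right)^{2}}{3} = \frac{\left(-2 + C E\right)^{2}}{3}$)
$\frac{1}{\left(V{\left(X,-6 \right)} + 128\right)^{2}} = \frac{1}{\left(\frac{\left(-2 - -180\right)^{2}}{3} + 128\right)^{2}} = \frac{1}{\left(\frac{\left(-2 + 180\right)^{2}}{3} + 128\right)^{2}} = \frac{1}{\left(\frac{178^{2}}{3} + 128\right)^{2}} = \frac{1}{\left(\frac{1}{3} \cdot 31684 + 128\right)^{2}} = \frac{1}{\left(\frac{31684}{3} + 128\right)^{2}} = \frac{1}{\left(\frac{32068}{3}\right)^{2}} = \frac{1}{\frac{1028356624}{9}} = \frac{9}{1028356624}$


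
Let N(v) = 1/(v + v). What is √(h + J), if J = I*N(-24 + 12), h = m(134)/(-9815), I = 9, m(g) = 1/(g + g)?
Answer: I*√2594668646570/2630420 ≈ 0.61237*I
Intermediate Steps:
m(g) = 1/(2*g)
N(v) = 1/(2*v)
h = -1/2630420 (h = ((½)/134)/(-9815) = ((½)*(1/134))*(-1/9815) = (1/268)*(-1/9815) = -1/2630420 ≈ -3.8017e-7)
J = -3/8 (J = 9*(1/(2*(-24 + 12))) = 9*((½)/(-12)) = 9*((½)*(-1/12)) = 9*(-1/24) = -3/8 ≈ -0.37500)
√(h + J) = √(-1/2630420 - 3/8) = √(-1972817/5260840) = I*√2594668646570/2630420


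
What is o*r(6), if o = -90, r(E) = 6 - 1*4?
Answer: -180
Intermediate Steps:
r(E) = 2 (r(E) = 6 - 4 = 2)
o*r(6) = -90*2 = -180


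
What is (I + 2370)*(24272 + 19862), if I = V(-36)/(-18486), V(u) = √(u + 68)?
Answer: 104597580 - 88268*√2/9243 ≈ 1.0460e+8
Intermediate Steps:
V(u) = √(68 + u)
I = -2*√2/9243 (I = √(68 - 36)/(-18486) = √32*(-1/18486) = (4*√2)*(-1/18486) = -2*√2/9243 ≈ -0.00030601)
(I + 2370)*(24272 + 19862) = (-2*√2/9243 + 2370)*(24272 + 19862) = (2370 - 2*√2/9243)*44134 = 104597580 - 88268*√2/9243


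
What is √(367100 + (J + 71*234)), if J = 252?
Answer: √383966 ≈ 619.65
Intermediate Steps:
√(367100 + (J + 71*234)) = √(367100 + (252 + 71*234)) = √(367100 + (252 + 16614)) = √(367100 + 16866) = √383966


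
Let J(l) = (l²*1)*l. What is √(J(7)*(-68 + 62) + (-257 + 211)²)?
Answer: √58 ≈ 7.6158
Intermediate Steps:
J(l) = l³ (J(l) = l²*l = l³)
√(J(7)*(-68 + 62) + (-257 + 211)²) = √(7³*(-68 + 62) + (-257 + 211)²) = √(343*(-6) + (-46)²) = √(-2058 + 2116) = √58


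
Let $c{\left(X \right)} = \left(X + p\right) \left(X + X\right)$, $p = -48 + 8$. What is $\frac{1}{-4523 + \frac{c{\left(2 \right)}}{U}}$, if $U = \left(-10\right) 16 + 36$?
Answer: $- \frac{31}{140175} \approx -0.00022115$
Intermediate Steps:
$p = -40$
$U = -124$ ($U = -160 + 36 = -124$)
$c{\left(X \right)} = 2 X \left(-40 + X\right)$ ($c{\left(X \right)} = \left(X - 40\right) \left(X + X\right) = \left(-40 + X\right) 2 X = 2 X \left(-40 + X\right)$)
$\frac{1}{-4523 + \frac{c{\left(2 \right)}}{U}} = \frac{1}{-4523 + \frac{2 \cdot 2 \left(-40 + 2\right)}{-124}} = \frac{1}{-4523 + 2 \cdot 2 \left(-38\right) \left(- \frac{1}{124}\right)} = \frac{1}{-4523 - - \frac{38}{31}} = \frac{1}{-4523 + \frac{38}{31}} = \frac{1}{- \frac{140175}{31}} = - \frac{31}{140175}$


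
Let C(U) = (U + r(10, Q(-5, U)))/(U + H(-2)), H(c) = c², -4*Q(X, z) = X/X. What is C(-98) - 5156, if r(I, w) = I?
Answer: -242288/47 ≈ -5155.1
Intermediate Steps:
Q(X, z) = -¼ (Q(X, z) = -X/(4*X) = -¼*1 = -¼)
C(U) = (10 + U)/(4 + U) (C(U) = (U + 10)/(U + (-2)²) = (10 + U)/(U + 4) = (10 + U)/(4 + U))
C(-98) - 5156 = (10 - 98)/(4 - 98) - 5156 = -88/(-94) - 5156 = -1/94*(-88) - 5156 = 44/47 - 5156 = -242288/47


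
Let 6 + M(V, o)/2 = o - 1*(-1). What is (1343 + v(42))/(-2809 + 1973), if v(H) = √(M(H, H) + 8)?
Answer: -1343/836 - √82/836 ≈ -1.6173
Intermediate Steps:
M(V, o) = -10 + 2*o (M(V, o) = -12 + 2*(o - 1*(-1)) = -12 + 2*(o + 1) = -12 + 2*(1 + o) = -12 + (2 + 2*o) = -10 + 2*o)
v(H) = √(-2 + 2*H) (v(H) = √((-10 + 2*H) + 8) = √(-2 + 2*H))
(1343 + v(42))/(-2809 + 1973) = (1343 + √(-2 + 2*42))/(-2809 + 1973) = (1343 + √(-2 + 84))/(-836) = (1343 + √82)*(-1/836) = -1343/836 - √82/836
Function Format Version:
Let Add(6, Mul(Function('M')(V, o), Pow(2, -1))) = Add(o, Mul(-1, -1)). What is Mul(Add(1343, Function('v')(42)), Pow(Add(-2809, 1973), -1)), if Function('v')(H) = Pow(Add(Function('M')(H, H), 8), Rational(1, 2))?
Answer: Add(Rational(-1343, 836), Mul(Rational(-1, 836), Pow(82, Rational(1, 2)))) ≈ -1.6173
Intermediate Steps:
Function('M')(V, o) = Add(-10, Mul(2, o)) (Function('M')(V, o) = Add(-12, Mul(2, Add(o, Mul(-1, -1)))) = Add(-12, Mul(2, Add(o, 1))) = Add(-12, Mul(2, Add(1, o))) = Add(-12, Add(2, Mul(2, o))) = Add(-10, Mul(2, o)))
Function('v')(H) = Pow(Add(-2, Mul(2, H)), Rational(1, 2)) (Function('v')(H) = Pow(Add(Add(-10, Mul(2, H)), 8), Rational(1, 2)) = Pow(Add(-2, Mul(2, H)), Rational(1, 2)))
Mul(Add(1343, Function('v')(42)), Pow(Add(-2809, 1973), -1)) = Mul(Add(1343, Pow(Add(-2, Mul(2, 42)), Rational(1, 2))), Pow(Add(-2809, 1973), -1)) = Mul(Add(1343, Pow(Add(-2, 84), Rational(1, 2))), Pow(-836, -1)) = Mul(Add(1343, Pow(82, Rational(1, 2))), Rational(-1, 836)) = Add(Rational(-1343, 836), Mul(Rational(-1, 836), Pow(82, Rational(1, 2))))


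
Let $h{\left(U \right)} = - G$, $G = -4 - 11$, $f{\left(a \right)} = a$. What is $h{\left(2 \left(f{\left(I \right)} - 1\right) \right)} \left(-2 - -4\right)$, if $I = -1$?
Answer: $30$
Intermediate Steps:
$G = -15$
$h{\left(U \right)} = 15$ ($h{\left(U \right)} = \left(-1\right) \left(-15\right) = 15$)
$h{\left(2 \left(f{\left(I \right)} - 1\right) \right)} \left(-2 - -4\right) = 15 \left(-2 - -4\right) = 15 \left(-2 + 4\right) = 15 \cdot 2 = 30$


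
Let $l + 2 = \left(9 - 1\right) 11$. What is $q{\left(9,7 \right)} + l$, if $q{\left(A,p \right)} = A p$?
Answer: $149$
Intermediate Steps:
$l = 86$ ($l = -2 + \left(9 - 1\right) 11 = -2 + 8 \cdot 11 = -2 + 88 = 86$)
$q{\left(9,7 \right)} + l = 9 \cdot 7 + 86 = 63 + 86 = 149$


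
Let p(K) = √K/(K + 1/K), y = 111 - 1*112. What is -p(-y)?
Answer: -½ ≈ -0.50000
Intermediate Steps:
y = -1 (y = 111 - 112 = -1)
p(K) = √K/(K + 1/K)
-p(-y) = -(-1*(-1))^(3/2)/(1 + (-1*(-1))²) = -1^(3/2)/(1 + 1²) = -1/(1 + 1) = -1/2 = -1*½ = -½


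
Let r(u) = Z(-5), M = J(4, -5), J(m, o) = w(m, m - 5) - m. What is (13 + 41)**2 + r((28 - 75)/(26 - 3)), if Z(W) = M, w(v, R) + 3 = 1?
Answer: 2910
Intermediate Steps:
w(v, R) = -2 (w(v, R) = -3 + 1 = -2)
J(m, o) = -2 - m
M = -6 (M = -2 - 1*4 = -2 - 4 = -6)
Z(W) = -6
r(u) = -6
(13 + 41)**2 + r((28 - 75)/(26 - 3)) = (13 + 41)**2 - 6 = 54**2 - 6 = 2916 - 6 = 2910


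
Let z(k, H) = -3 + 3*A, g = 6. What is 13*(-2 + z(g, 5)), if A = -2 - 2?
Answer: -221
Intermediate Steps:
A = -4
z(k, H) = -15 (z(k, H) = -3 + 3*(-4) = -3 - 12 = -15)
13*(-2 + z(g, 5)) = 13*(-2 - 15) = 13*(-17) = -221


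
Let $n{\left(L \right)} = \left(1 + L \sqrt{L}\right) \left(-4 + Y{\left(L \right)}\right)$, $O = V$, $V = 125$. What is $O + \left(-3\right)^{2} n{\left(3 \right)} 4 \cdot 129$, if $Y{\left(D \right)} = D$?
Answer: $-4519 - 13932 \sqrt{3} \approx -28650.0$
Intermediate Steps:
$O = 125$
$n{\left(L \right)} = \left(1 + L^{\frac{3}{2}}\right) \left(-4 + L\right)$ ($n{\left(L \right)} = \left(1 + L \sqrt{L}\right) \left(-4 + L\right) = \left(1 + L^{\frac{3}{2}}\right) \left(-4 + L\right)$)
$O + \left(-3\right)^{2} n{\left(3 \right)} 4 \cdot 129 = 125 + \left(-3\right)^{2} \left(-4 + 3 + 3^{\frac{5}{2}} - 4 \cdot 3^{\frac{3}{2}}\right) 4 \cdot 129 = 125 + 9 \left(-4 + 3 + 9 \sqrt{3} - 4 \cdot 3 \sqrt{3}\right) 4 \cdot 129 = 125 + 9 \left(-4 + 3 + 9 \sqrt{3} - 12 \sqrt{3}\right) 4 \cdot 129 = 125 + 9 \left(-1 - 3 \sqrt{3}\right) 4 \cdot 129 = 125 + \left(-9 - 27 \sqrt{3}\right) 4 \cdot 129 = 125 + \left(-36 - 108 \sqrt{3}\right) 129 = 125 - \left(4644 + 13932 \sqrt{3}\right) = -4519 - 13932 \sqrt{3}$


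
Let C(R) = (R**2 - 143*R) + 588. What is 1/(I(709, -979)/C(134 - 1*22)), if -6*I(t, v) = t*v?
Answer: -17304/694111 ≈ -0.024930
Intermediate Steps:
I(t, v) = -t*v/6
C(R) = 588 + R**2 - 143*R
1/(I(709, -979)/C(134 - 1*22)) = 1/((-1/6*709*(-979))/(588 + (134 - 1*22)**2 - 143*(134 - 1*22))) = 1/(694111/(6*(588 + (134 - 22)**2 - 143*(134 - 22)))) = 1/(694111/(6*(588 + 112**2 - 143*112))) = 1/(694111/(6*(588 + 12544 - 16016))) = 1/((694111/6)/(-2884)) = 1/((694111/6)*(-1/2884)) = 1/(-694111/17304) = -17304/694111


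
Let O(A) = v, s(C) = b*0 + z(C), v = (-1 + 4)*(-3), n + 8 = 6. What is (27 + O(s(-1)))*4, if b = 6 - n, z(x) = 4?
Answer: 72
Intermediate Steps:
n = -2 (n = -8 + 6 = -2)
v = -9 (v = 3*(-3) = -9)
b = 8 (b = 6 - 1*(-2) = 6 + 2 = 8)
s(C) = 4 (s(C) = 8*0 + 4 = 0 + 4 = 4)
O(A) = -9
(27 + O(s(-1)))*4 = (27 - 9)*4 = 18*4 = 72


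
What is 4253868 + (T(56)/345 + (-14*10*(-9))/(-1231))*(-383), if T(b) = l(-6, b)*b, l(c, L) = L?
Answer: 1805284421032/424695 ≈ 4.2508e+6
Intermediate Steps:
T(b) = b² (T(b) = b*b = b²)
4253868 + (T(56)/345 + (-14*10*(-9))/(-1231))*(-383) = 4253868 + (56²/345 + (-14*10*(-9))/(-1231))*(-383) = 4253868 + (3136*(1/345) - 140*(-9)*(-1/1231))*(-383) = 4253868 + (3136/345 + 1260*(-1/1231))*(-383) = 4253868 + (3136/345 - 1260/1231)*(-383) = 4253868 + (3425716/424695)*(-383) = 4253868 - 1312049228/424695 = 1805284421032/424695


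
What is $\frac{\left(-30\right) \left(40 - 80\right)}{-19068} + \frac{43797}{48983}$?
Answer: $\frac{64695133}{77833987} \approx 0.83119$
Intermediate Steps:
$\frac{\left(-30\right) \left(40 - 80\right)}{-19068} + \frac{43797}{48983} = \left(-30\right) \left(-40\right) \left(- \frac{1}{19068}\right) + 43797 \cdot \frac{1}{48983} = 1200 \left(- \frac{1}{19068}\right) + \frac{43797}{48983} = - \frac{100}{1589} + \frac{43797}{48983} = \frac{64695133}{77833987}$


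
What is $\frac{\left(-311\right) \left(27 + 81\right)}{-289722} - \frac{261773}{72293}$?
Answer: $- \frac{12235536637}{3490812091} \approx -3.5051$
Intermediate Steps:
$\frac{\left(-311\right) \left(27 + 81\right)}{-289722} - \frac{261773}{72293} = \left(-311\right) 108 \left(- \frac{1}{289722}\right) - \frac{261773}{72293} = \left(-33588\right) \left(- \frac{1}{289722}\right) - \frac{261773}{72293} = \frac{5598}{48287} - \frac{261773}{72293} = - \frac{12235536637}{3490812091}$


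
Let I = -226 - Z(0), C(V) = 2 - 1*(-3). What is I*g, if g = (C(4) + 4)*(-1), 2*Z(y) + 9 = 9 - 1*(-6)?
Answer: 2061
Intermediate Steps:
Z(y) = 3 (Z(y) = -9/2 + (9 - 1*(-6))/2 = -9/2 + (9 + 6)/2 = -9/2 + (1/2)*15 = -9/2 + 15/2 = 3)
C(V) = 5 (C(V) = 2 + 3 = 5)
g = -9 (g = (5 + 4)*(-1) = 9*(-1) = -9)
I = -229 (I = -226 - 1*3 = -226 - 3 = -229)
I*g = -229*(-9) = 2061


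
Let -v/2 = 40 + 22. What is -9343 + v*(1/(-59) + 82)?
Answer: -1151025/59 ≈ -19509.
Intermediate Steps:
v = -124 (v = -2*(40 + 22) = -2*62 = -124)
-9343 + v*(1/(-59) + 82) = -9343 - 124*(1/(-59) + 82) = -9343 - 124*(-1/59 + 82) = -9343 - 124*4837/59 = -9343 - 599788/59 = -1151025/59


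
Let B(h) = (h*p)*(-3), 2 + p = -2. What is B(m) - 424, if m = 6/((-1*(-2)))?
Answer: -388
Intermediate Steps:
p = -4 (p = -2 - 2 = -4)
m = 3 (m = 6/2 = 6*(½) = 3)
B(h) = 12*h (B(h) = (h*(-4))*(-3) = -4*h*(-3) = 12*h)
B(m) - 424 = 12*3 - 424 = 36 - 424 = -388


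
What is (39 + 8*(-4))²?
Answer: 49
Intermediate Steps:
(39 + 8*(-4))² = (39 - 32)² = 7² = 49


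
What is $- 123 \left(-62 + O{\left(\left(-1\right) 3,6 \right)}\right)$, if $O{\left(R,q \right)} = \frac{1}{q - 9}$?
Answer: $7667$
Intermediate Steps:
$O{\left(R,q \right)} = \frac{1}{-9 + q}$
$- 123 \left(-62 + O{\left(\left(-1\right) 3,6 \right)}\right) = - 123 \left(-62 + \frac{1}{-9 + 6}\right) = - 123 \left(-62 + \frac{1}{-3}\right) = - 123 \left(-62 - \frac{1}{3}\right) = \left(-123\right) \left(- \frac{187}{3}\right) = 7667$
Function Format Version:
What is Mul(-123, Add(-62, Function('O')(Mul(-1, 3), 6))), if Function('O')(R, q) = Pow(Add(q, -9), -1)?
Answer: 7667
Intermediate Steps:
Function('O')(R, q) = Pow(Add(-9, q), -1)
Mul(-123, Add(-62, Function('O')(Mul(-1, 3), 6))) = Mul(-123, Add(-62, Pow(Add(-9, 6), -1))) = Mul(-123, Add(-62, Pow(-3, -1))) = Mul(-123, Add(-62, Rational(-1, 3))) = Mul(-123, Rational(-187, 3)) = 7667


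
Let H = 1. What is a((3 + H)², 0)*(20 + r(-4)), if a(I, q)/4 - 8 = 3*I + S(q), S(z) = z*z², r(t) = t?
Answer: 3584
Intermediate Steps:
S(z) = z³
a(I, q) = 32 + 4*q³ + 12*I (a(I, q) = 32 + 4*(3*I + q³) = 32 + 4*(q³ + 3*I) = 32 + (4*q³ + 12*I) = 32 + 4*q³ + 12*I)
a((3 + H)², 0)*(20 + r(-4)) = (32 + 4*0³ + 12*(3 + 1)²)*(20 - 4) = (32 + 4*0 + 12*4²)*16 = (32 + 0 + 12*16)*16 = (32 + 0 + 192)*16 = 224*16 = 3584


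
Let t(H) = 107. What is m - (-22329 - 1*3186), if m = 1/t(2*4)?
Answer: 2730106/107 ≈ 25515.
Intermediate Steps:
m = 1/107 ≈ 0.0093458
m - (-22329 - 1*3186) = 1/107 - (-22329 - 1*3186) = 1/107 - (-22329 - 3186) = 1/107 - 1*(-25515) = 1/107 + 25515 = 2730106/107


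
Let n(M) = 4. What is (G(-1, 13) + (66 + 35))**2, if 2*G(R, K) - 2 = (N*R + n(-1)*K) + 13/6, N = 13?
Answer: 2163841/144 ≈ 15027.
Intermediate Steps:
G(R, K) = 25/12 + 2*K + 13*R/2 (G(R, K) = 1 + ((13*R + 4*K) + 13/6)/2 = 1 + ((4*K + 13*R) + 13*(1/6))/2 = 1 + ((4*K + 13*R) + 13/6)/2 = 1 + (13/6 + 4*K + 13*R)/2 = 1 + (13/12 + 2*K + 13*R/2) = 25/12 + 2*K + 13*R/2)
(G(-1, 13) + (66 + 35))**2 = ((25/12 + 2*13 + (13/2)*(-1)) + (66 + 35))**2 = ((25/12 + 26 - 13/2) + 101)**2 = (259/12 + 101)**2 = (1471/12)**2 = 2163841/144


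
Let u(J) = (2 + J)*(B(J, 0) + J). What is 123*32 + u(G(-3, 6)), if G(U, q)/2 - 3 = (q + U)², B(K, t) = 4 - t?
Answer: 4664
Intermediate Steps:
G(U, q) = 6 + 2*(U + q)² (G(U, q) = 6 + 2*(q + U)² = 6 + 2*(U + q)²)
u(J) = (2 + J)*(4 + J) (u(J) = (2 + J)*((4 - 1*0) + J) = (2 + J)*((4 + 0) + J) = (2 + J)*(4 + J))
123*32 + u(G(-3, 6)) = 123*32 + (8 + (6 + 2*(-3 + 6)²)² + 6*(6 + 2*(-3 + 6)²)) = 3936 + (8 + (6 + 2*3²)² + 6*(6 + 2*3²)) = 3936 + (8 + (6 + 2*9)² + 6*(6 + 2*9)) = 3936 + (8 + (6 + 18)² + 6*(6 + 18)) = 3936 + (8 + 24² + 6*24) = 3936 + (8 + 576 + 144) = 3936 + 728 = 4664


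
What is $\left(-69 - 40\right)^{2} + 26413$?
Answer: $38294$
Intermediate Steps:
$\left(-69 - 40\right)^{2} + 26413 = \left(-109\right)^{2} + 26413 = 11881 + 26413 = 38294$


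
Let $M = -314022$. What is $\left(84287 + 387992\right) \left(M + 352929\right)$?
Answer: $18374959053$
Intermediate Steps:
$\left(84287 + 387992\right) \left(M + 352929\right) = \left(84287 + 387992\right) \left(-314022 + 352929\right) = 472279 \cdot 38907 = 18374959053$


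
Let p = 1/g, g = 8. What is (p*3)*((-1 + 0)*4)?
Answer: -3/2 ≈ -1.5000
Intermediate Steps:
p = 1/8 ≈ 0.12500
(p*3)*((-1 + 0)*4) = ((1/8)*3)*((-1 + 0)*4) = 3*(-1*4)/8 = (3/8)*(-4) = -3/2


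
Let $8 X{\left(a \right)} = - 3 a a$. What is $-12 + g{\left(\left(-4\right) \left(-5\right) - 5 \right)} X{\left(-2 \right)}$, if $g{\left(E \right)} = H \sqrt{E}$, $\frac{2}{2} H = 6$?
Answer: $-12 - 9 \sqrt{15} \approx -46.857$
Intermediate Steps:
$H = 6$
$X{\left(a \right)} = - \frac{3 a^{2}}{8}$ ($X{\left(a \right)} = \frac{- 3 a a}{8} = \frac{\left(-3\right) a^{2}}{8} = - \frac{3 a^{2}}{8}$)
$g{\left(E \right)} = 6 \sqrt{E}$
$-12 + g{\left(\left(-4\right) \left(-5\right) - 5 \right)} X{\left(-2 \right)} = -12 + 6 \sqrt{\left(-4\right) \left(-5\right) - 5} \left(- \frac{3 \left(-2\right)^{2}}{8}\right) = -12 + 6 \sqrt{20 - 5} \left(\left(- \frac{3}{8}\right) 4\right) = -12 + 6 \sqrt{15} \left(- \frac{3}{2}\right) = -12 - 9 \sqrt{15}$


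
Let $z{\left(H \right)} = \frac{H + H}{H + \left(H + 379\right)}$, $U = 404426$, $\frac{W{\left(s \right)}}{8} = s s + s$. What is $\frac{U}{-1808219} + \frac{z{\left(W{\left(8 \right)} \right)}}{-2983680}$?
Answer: $- \frac{229095454537}{1024301816930} \approx -0.22366$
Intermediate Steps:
$W{\left(s \right)} = 8 s + 8 s^{2}$ ($W{\left(s \right)} = 8 \left(s s + s\right) = 8 \left(s^{2} + s\right) = 8 \left(s + s^{2}\right) = 8 s + 8 s^{2}$)
$z{\left(H \right)} = \frac{2 H}{379 + 2 H}$ ($z{\left(H \right)} = \frac{2 H}{H + \left(379 + H\right)} = \frac{2 H}{379 + 2 H}$)
$\frac{U}{-1808219} + \frac{z{\left(W{\left(8 \right)} \right)}}{-2983680} = \frac{404426}{-1808219} + \frac{2 \cdot 8 \cdot 8 \left(1 + 8\right) \frac{1}{379 + 2 \cdot 8 \cdot 8 \left(1 + 8\right)}}{-2983680} = 404426 \left(- \frac{1}{1808219}\right) + \frac{2 \cdot 8 \cdot 8 \cdot 9}{379 + 2 \cdot 8 \cdot 8 \cdot 9} \left(- \frac{1}{2983680}\right) = - \frac{404426}{1808219} + 2 \cdot 576 \frac{1}{379 + 2 \cdot 576} \left(- \frac{1}{2983680}\right) = - \frac{404426}{1808219} + 2 \cdot 576 \frac{1}{379 + 1152} \left(- \frac{1}{2983680}\right) = - \frac{404426}{1808219} + 2 \cdot 576 \cdot \frac{1}{1531} \left(- \frac{1}{2983680}\right) = - \frac{404426}{1808219} + \frac{1152}{1531} \left(- \frac{1}{2983680}\right) = - \frac{404426}{1808219} - \frac{1}{3965290} = - \frac{229095454537}{1024301816930}$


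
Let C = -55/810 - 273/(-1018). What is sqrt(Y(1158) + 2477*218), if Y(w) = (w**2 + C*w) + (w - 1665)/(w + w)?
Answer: sqrt(5882012420122871247)/1768266 ≈ 1371.6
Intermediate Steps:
C = 8257/41229 (C = -55*1/810 - 273*(-1/1018) = -11/162 + 273/1018 = 8257/41229 ≈ 0.20027)
Y(w) = w**2 + 8257*w/41229 + (-1665 + w)/(2*w) (Y(w) = (w**2 + 8257*w/41229) + (w - 1665)/(w + w) = (w**2 + 8257*w/41229) + (-1665 + w)/((2*w)) = (w**2 + 8257*w/41229) + (-1665 + w)*(1/(2*w)) = (w**2 + 8257*w/41229) + (-1665 + w)/(2*w) = w**2 + 8257*w/41229 + (-1665 + w)/(2*w))
sqrt(Y(1158) + 2477*218) = sqrt((1/82458)*(-68646285 + 1158*(41229 + 16514*1158 + 82458*1158**2))/1158 + 2477*218) = sqrt((1/82458)*(1/1158)*(-68646285 + 1158*(41229 + 19123212 + 82458*1340964)) + 539986) = sqrt((1/82458)*(1/1158)*(-68646285 + 1158*(41229 + 19123212 + 110573209512)) + 539986) = sqrt((1/82458)*(1/1158)*(-68646285 + 1158*110592373953) + 539986) = sqrt((1/82458)*(1/1158)*(-68646285 + 128065969037574) + 539986) = sqrt((1/82458)*(1/1158)*128065900391289 + 539986) = sqrt(14229544487921/10609596 + 539986) = sqrt(19958577793577/10609596) = sqrt(5882012420122871247)/1768266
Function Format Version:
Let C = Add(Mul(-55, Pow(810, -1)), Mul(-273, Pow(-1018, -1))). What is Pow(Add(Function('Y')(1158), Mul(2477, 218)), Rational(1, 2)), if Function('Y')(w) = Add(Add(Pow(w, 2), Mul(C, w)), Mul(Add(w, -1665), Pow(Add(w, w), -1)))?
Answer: Mul(Rational(1, 1768266), Pow(5882012420122871247, Rational(1, 2))) ≈ 1371.6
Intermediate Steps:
C = Rational(8257, 41229) (C = Add(Mul(-55, Rational(1, 810)), Mul(-273, Rational(-1, 1018))) = Add(Rational(-11, 162), Rational(273, 1018)) = Rational(8257, 41229) ≈ 0.20027)
Function('Y')(w) = Add(Pow(w, 2), Mul(Rational(8257, 41229), w), Mul(Rational(1, 2), Pow(w, -1), Add(-1665, w))) (Function('Y')(w) = Add(Add(Pow(w, 2), Mul(Rational(8257, 41229), w)), Mul(Add(w, -1665), Pow(Add(w, w), -1))) = Add(Add(Pow(w, 2), Mul(Rational(8257, 41229), w)), Mul(Add(-1665, w), Pow(Mul(2, w), -1))) = Add(Add(Pow(w, 2), Mul(Rational(8257, 41229), w)), Mul(Add(-1665, w), Mul(Rational(1, 2), Pow(w, -1)))) = Add(Add(Pow(w, 2), Mul(Rational(8257, 41229), w)), Mul(Rational(1, 2), Pow(w, -1), Add(-1665, w))) = Add(Pow(w, 2), Mul(Rational(8257, 41229), w), Mul(Rational(1, 2), Pow(w, -1), Add(-1665, w))))
Pow(Add(Function('Y')(1158), Mul(2477, 218)), Rational(1, 2)) = Pow(Add(Mul(Rational(1, 82458), Pow(1158, -1), Add(-68646285, Mul(1158, Add(41229, Mul(16514, 1158), Mul(82458, Pow(1158, 2)))))), Mul(2477, 218)), Rational(1, 2)) = Pow(Add(Mul(Rational(1, 82458), Rational(1, 1158), Add(-68646285, Mul(1158, Add(41229, 19123212, Mul(82458, 1340964))))), 539986), Rational(1, 2)) = Pow(Add(Mul(Rational(1, 82458), Rational(1, 1158), Add(-68646285, Mul(1158, Add(41229, 19123212, 110573209512)))), 539986), Rational(1, 2)) = Pow(Add(Mul(Rational(1, 82458), Rational(1, 1158), Add(-68646285, Mul(1158, 110592373953))), 539986), Rational(1, 2)) = Pow(Add(Mul(Rational(1, 82458), Rational(1, 1158), Add(-68646285, 128065969037574)), 539986), Rational(1, 2)) = Pow(Add(Mul(Rational(1, 82458), Rational(1, 1158), 128065900391289), 539986), Rational(1, 2)) = Pow(Add(Rational(14229544487921, 10609596), 539986), Rational(1, 2)) = Pow(Rational(19958577793577, 10609596), Rational(1, 2)) = Mul(Rational(1, 1768266), Pow(5882012420122871247, Rational(1, 2)))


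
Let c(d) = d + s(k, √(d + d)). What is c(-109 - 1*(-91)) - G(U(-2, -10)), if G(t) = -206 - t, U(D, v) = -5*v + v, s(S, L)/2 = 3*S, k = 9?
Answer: 282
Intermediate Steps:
s(S, L) = 6*S (s(S, L) = 2*(3*S) = 6*S)
c(d) = 54 + d (c(d) = d + 6*9 = d + 54 = 54 + d)
U(D, v) = -4*v
c(-109 - 1*(-91)) - G(U(-2, -10)) = (54 + (-109 - 1*(-91))) - (-206 - (-4)*(-10)) = (54 + (-109 + 91)) - (-206 - 1*40) = (54 - 18) - (-206 - 40) = 36 - 1*(-246) = 36 + 246 = 282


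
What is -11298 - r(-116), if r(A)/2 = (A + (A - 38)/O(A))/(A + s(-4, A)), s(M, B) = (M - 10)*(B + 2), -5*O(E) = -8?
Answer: -33441231/2960 ≈ -11298.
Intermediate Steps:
O(E) = 8/5 (O(E) = -⅕*(-8) = 8/5)
s(M, B) = (-10 + M)*(2 + B)
r(A) = 2*(-95/4 + 13*A/8)/(-28 - 13*A) (r(A) = 2*((A + (A - 38)/(8/5))/(A + (-20 - 10*A + 2*(-4) + A*(-4)))) = 2*((A + (-38 + A)*(5/8))/(A + (-20 - 10*A - 8 - 4*A))) = 2*((A + (-95/4 + 5*A/8))/(A + (-28 - 14*A))) = 2*((-95/4 + 13*A/8)/(-28 - 13*A)) = 2*(-95/4 + 13*A/8)/(-28 - 13*A))
-11298 - r(-116) = -11298 - (190 - 13*(-116))/(4*(28 + 13*(-116))) = -11298 - (190 + 1508)/(4*(28 - 1508)) = -11298 - 1698/(4*(-1480)) = -11298 - (-1)*1698/(4*1480) = -11298 - 1*(-849/2960) = -11298 + 849/2960 = -33441231/2960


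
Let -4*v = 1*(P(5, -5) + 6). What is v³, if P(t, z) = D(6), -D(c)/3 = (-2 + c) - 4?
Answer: -27/8 ≈ -3.3750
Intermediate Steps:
D(c) = 18 - 3*c (D(c) = -3*((-2 + c) - 4) = -3*(-6 + c) = 18 - 3*c)
P(t, z) = 0 (P(t, z) = 18 - 3*6 = 18 - 18 = 0)
v = -3/2 (v = -(0 + 6)/4 = -6/4 = -¼*6 = -3/2 ≈ -1.5000)
v³ = (-3/2)³ = -27/8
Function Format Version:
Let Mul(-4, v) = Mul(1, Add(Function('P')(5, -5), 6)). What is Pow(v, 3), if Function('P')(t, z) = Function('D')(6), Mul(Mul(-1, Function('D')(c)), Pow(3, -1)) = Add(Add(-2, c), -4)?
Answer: Rational(-27, 8) ≈ -3.3750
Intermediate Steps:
Function('D')(c) = Add(18, Mul(-3, c)) (Function('D')(c) = Mul(-3, Add(Add(-2, c), -4)) = Mul(-3, Add(-6, c)) = Add(18, Mul(-3, c)))
Function('P')(t, z) = 0 (Function('P')(t, z) = Add(18, Mul(-3, 6)) = Add(18, -18) = 0)
v = Rational(-3, 2) (v = Mul(Rational(-1, 4), Mul(1, Add(0, 6))) = Mul(Rational(-1, 4), Mul(1, 6)) = Mul(Rational(-1, 4), 6) = Rational(-3, 2) ≈ -1.5000)
Pow(v, 3) = Pow(Rational(-3, 2), 3) = Rational(-27, 8)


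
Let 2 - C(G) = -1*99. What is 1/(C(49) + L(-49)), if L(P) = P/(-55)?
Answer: 55/5604 ≈ 0.0098144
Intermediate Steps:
L(P) = -P/55 (L(P) = P*(-1/55) = -P/55)
C(G) = 101 (C(G) = 2 - (-1)*99 = 2 - 1*(-99) = 2 + 99 = 101)
1/(C(49) + L(-49)) = 1/(101 - 1/55*(-49)) = 1/(101 + 49/55) = 1/(5604/55) = 55/5604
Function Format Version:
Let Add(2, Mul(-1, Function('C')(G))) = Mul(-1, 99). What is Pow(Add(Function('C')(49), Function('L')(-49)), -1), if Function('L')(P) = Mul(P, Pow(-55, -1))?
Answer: Rational(55, 5604) ≈ 0.0098144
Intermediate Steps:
Function('L')(P) = Mul(Rational(-1, 55), P) (Function('L')(P) = Mul(P, Rational(-1, 55)) = Mul(Rational(-1, 55), P))
Function('C')(G) = 101 (Function('C')(G) = Add(2, Mul(-1, Mul(-1, 99))) = Add(2, Mul(-1, -99)) = Add(2, 99) = 101)
Pow(Add(Function('C')(49), Function('L')(-49)), -1) = Pow(Add(101, Mul(Rational(-1, 55), -49)), -1) = Pow(Add(101, Rational(49, 55)), -1) = Pow(Rational(5604, 55), -1) = Rational(55, 5604)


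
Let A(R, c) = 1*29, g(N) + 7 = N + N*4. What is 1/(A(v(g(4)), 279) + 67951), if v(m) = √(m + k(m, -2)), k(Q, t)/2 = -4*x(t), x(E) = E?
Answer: 1/67980 ≈ 1.4710e-5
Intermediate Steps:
g(N) = -7 + 5*N (g(N) = -7 + (N + N*4) = -7 + (N + 4*N) = -7 + 5*N)
k(Q, t) = -8*t (k(Q, t) = 2*(-4*t) = -8*t)
v(m) = √(16 + m) (v(m) = √(m - 8*(-2)) = √(m + 16) = √(16 + m))
A(R, c) = 29
1/(A(v(g(4)), 279) + 67951) = 1/(29 + 67951) = 1/67980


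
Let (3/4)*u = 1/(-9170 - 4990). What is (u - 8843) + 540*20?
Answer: 20783339/10620 ≈ 1957.0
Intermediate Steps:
u = -1/10620 (u = 4/(3*(-9170 - 4990)) = (4/3)/(-14160) = (4/3)*(-1/14160) = -1/10620 ≈ -9.4162e-5)
(u - 8843) + 540*20 = (-1/10620 - 8843) + 540*20 = -93912661/10620 + 10800 = 20783339/10620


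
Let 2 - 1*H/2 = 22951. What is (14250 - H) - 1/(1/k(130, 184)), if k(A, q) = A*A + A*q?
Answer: 19328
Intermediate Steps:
H = -45898 (H = 4 - 2*22951 = 4 - 45902 = -45898)
k(A, q) = A² + A*q
(14250 - H) - 1/(1/k(130, 184)) = (14250 - 1*(-45898)) - 1/(1/(130*(130 + 184))) = (14250 + 45898) - 1/(1/(130*314)) = 60148 - 1/(1/40820) = 60148 - 1/1/40820 = 60148 - 1*40820 = 60148 - 40820 = 19328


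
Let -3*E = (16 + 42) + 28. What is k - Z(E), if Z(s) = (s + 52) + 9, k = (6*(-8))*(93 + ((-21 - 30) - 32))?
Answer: -1537/3 ≈ -512.33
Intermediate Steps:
E = -86/3 (E = -((16 + 42) + 28)/3 = -(58 + 28)/3 = -1/3*86 = -86/3 ≈ -28.667)
k = -480 (k = -48*(93 + (-51 - 32)) = -48*(93 - 83) = -48*10 = -480)
Z(s) = 61 + s (Z(s) = (52 + s) + 9 = 61 + s)
k - Z(E) = -480 - (61 - 86/3) = -480 - 1*97/3 = -480 - 97/3 = -1537/3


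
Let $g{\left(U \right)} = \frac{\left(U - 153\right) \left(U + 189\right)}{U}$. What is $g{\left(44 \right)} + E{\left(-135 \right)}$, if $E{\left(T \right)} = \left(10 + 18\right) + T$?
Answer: $- \frac{30105}{44} \approx -684.2$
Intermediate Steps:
$E{\left(T \right)} = 28 + T$
$g{\left(U \right)} = \frac{\left(-153 + U\right) \left(189 + U\right)}{U}$
$g{\left(44 \right)} + E{\left(-135 \right)} = \left(36 + 44 - \frac{28917}{44}\right) + \left(28 - 135\right) = \left(36 + 44 - \frac{28917}{44}\right) - 107 = - \frac{25397}{44} - 107 = - \frac{30105}{44}$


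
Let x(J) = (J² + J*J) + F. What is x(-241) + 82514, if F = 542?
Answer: 199218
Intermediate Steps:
x(J) = 542 + 2*J² (x(J) = (J² + J*J) + 542 = (J² + J²) + 542 = 2*J² + 542 = 542 + 2*J²)
x(-241) + 82514 = (542 + 2*(-241)²) + 82514 = (542 + 2*58081) + 82514 = (542 + 116162) + 82514 = 116704 + 82514 = 199218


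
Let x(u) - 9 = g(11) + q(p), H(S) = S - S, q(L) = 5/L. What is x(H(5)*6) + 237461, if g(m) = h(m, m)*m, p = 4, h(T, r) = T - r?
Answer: 949885/4 ≈ 2.3747e+5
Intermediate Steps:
H(S) = 0
g(m) = 0 (g(m) = (m - m)*m = 0*m = 0)
x(u) = 41/4 (x(u) = 9 + (0 + 5/4) = 9 + 5/4 = 41/4)
x(H(5)*6) + 237461 = 41/4 + 237461 = 949885/4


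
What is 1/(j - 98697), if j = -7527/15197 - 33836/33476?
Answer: -9783361/965603114839 ≈ -1.0132e-5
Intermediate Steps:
j = -14734222/9783361 (j = -7527*1/15197 - 33836*1/33476 = -579/1169 - 8459/8369 = -14734222/9783361 ≈ -1.5060)
1/(j - 98697) = 1/(-14734222/9783361 - 98697) = 1/(-965603114839/9783361) = -9783361/965603114839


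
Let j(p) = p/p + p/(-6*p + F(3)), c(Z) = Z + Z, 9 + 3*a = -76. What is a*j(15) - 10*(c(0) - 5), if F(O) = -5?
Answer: 1490/57 ≈ 26.140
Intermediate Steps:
a = -85/3 (a = -3 + (⅓)*(-76) = -3 - 76/3 = -85/3 ≈ -28.333)
c(Z) = 2*Z
j(p) = 1 + p/(-5 - 6*p) (j(p) = p/p + p/(-6*p - 5) = 1 + p/(-5 - 6*p))
a*j(15) - 10*(c(0) - 5) = -425*(1 + 15)/(3*(5 + 6*15)) - 10*(2*0 - 5) = -425*16/(3*(5 + 90)) - 10*(0 - 5) = -425*16/(3*95) - 10*(-5) = -425*16/(3*95) + 50 = -85/3*16/19 + 50 = -1360/57 + 50 = 1490/57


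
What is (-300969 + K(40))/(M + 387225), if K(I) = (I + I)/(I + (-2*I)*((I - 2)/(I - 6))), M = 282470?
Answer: -6320383/14063595 ≈ -0.44941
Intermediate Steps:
K(I) = 2*I/(I - 2*I*(-2 + I)/(-6 + I)) (K(I) = (2*I)/(I + (-2*I)*((-2 + I)/(-6 + I))) = (2*I)/(I - 2*I*(-2 + I)/(-6 + I)) = 2*I/(I - 2*I*(-2 + I)/(-6 + I)))
(-300969 + K(40))/(M + 387225) = (-300969 + 2*(6 - 1*40)/(2 + 40))/(282470 + 387225) = (-300969 + 2*(6 - 40)/42)/669695 = (-300969 + 2*(1/42)*(-34))*(1/669695) = (-300969 - 34/21)*(1/669695) = -6320383/21*1/669695 = -6320383/14063595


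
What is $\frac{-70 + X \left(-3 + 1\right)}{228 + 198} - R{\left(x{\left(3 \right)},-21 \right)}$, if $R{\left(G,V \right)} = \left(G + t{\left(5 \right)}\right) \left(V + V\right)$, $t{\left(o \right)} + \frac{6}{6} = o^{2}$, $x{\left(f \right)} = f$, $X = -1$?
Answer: $\frac{241508}{213} \approx 1133.8$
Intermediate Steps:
$t{\left(o \right)} = -1 + o^{2}$
$R{\left(G,V \right)} = 2 V \left(24 + G\right)$ ($R{\left(G,V \right)} = \left(G - \left(1 - 5^{2}\right)\right) \left(V + V\right) = \left(G + \left(-1 + 25\right)\right) 2 V = \left(G + 24\right) 2 V = \left(24 + G\right) 2 V = 2 V \left(24 + G\right)$)
$\frac{-70 + X \left(-3 + 1\right)}{228 + 198} - R{\left(x{\left(3 \right)},-21 \right)} = \frac{-70 - \left(-3 + 1\right)}{228 + 198} - 2 \left(-21\right) \left(24 + 3\right) = \frac{-70 - -2}{426} - 2 \left(-21\right) 27 = \left(-70 + 2\right) \frac{1}{426} - -1134 = \left(-68\right) \frac{1}{426} + 1134 = - \frac{34}{213} + 1134 = \frac{241508}{213}$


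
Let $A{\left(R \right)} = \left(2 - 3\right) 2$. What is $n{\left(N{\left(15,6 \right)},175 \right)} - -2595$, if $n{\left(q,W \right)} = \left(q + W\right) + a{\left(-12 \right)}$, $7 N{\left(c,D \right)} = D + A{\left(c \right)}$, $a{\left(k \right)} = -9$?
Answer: $\frac{19331}{7} \approx 2761.6$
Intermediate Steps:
$A{\left(R \right)} = -2$ ($A{\left(R \right)} = \left(-1\right) 2 = -2$)
$N{\left(c,D \right)} = - \frac{2}{7} + \frac{D}{7}$ ($N{\left(c,D \right)} = \frac{D - 2}{7} = \frac{-2 + D}{7} = - \frac{2}{7} + \frac{D}{7}$)
$n{\left(q,W \right)} = -9 + W + q$ ($n{\left(q,W \right)} = \left(q + W\right) - 9 = \left(W + q\right) - 9 = -9 + W + q$)
$n{\left(N{\left(15,6 \right)},175 \right)} - -2595 = \left(-9 + 175 + \left(- \frac{2}{7} + \frac{1}{7} \cdot 6\right)\right) - -2595 = \left(-9 + 175 + \left(- \frac{2}{7} + \frac{6}{7}\right)\right) + 2595 = \left(-9 + 175 + \frac{4}{7}\right) + 2595 = \frac{1166}{7} + 2595 = \frac{19331}{7}$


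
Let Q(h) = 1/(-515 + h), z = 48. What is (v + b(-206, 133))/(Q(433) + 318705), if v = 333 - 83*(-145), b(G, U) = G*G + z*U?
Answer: 5017416/26133809 ≈ 0.19199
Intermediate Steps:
b(G, U) = G**2 + 48*U (b(G, U) = G*G + 48*U = G**2 + 48*U)
v = 12368 (v = 333 + 12035 = 12368)
(v + b(-206, 133))/(Q(433) + 318705) = (12368 + ((-206)**2 + 48*133))/(1/(-515 + 433) + 318705) = (12368 + (42436 + 6384))/(1/(-82) + 318705) = (12368 + 48820)/(-1/82 + 318705) = 61188/(26133809/82) = 61188*(82/26133809) = 5017416/26133809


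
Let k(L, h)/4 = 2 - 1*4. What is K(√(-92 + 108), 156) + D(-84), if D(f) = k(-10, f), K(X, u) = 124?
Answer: 116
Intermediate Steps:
k(L, h) = -8 (k(L, h) = 4*(2 - 1*4) = 4*(2 - 4) = 4*(-2) = -8)
D(f) = -8
K(√(-92 + 108), 156) + D(-84) = 124 - 8 = 116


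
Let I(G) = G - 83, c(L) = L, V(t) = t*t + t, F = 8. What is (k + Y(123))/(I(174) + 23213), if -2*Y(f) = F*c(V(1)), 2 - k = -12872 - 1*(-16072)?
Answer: -1603/11652 ≈ -0.13757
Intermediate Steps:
V(t) = t + t² (V(t) = t² + t = t + t²)
k = -3198 (k = 2 - (-12872 - 1*(-16072)) = 2 - (-12872 + 16072) = 2 - 1*3200 = 2 - 3200 = -3198)
Y(f) = -8 (Y(f) = -4*1*(1 + 1) = -4*1*2 = -4*2 = -½*16 = -8)
I(G) = -83 + G
(k + Y(123))/(I(174) + 23213) = (-3198 - 8)/((-83 + 174) + 23213) = -3206/(91 + 23213) = -3206/23304 = -3206*1/23304 = -1603/11652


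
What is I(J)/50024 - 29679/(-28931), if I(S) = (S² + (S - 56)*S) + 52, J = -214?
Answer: 1120680991/361811086 ≈ 3.0974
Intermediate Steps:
I(S) = 52 + S² + S*(-56 + S) (I(S) = (S² + (-56 + S)*S) + 52 = (S² + S*(-56 + S)) + 52 = 52 + S² + S*(-56 + S))
I(J)/50024 - 29679/(-28931) = (52 - 56*(-214) + 2*(-214)²)/50024 - 29679/(-28931) = (52 + 11984 + 2*45796)*(1/50024) - 29679*(-1/28931) = (52 + 11984 + 91592)*(1/50024) + 29679/28931 = 103628*(1/50024) + 29679/28931 = 25907/12506 + 29679/28931 = 1120680991/361811086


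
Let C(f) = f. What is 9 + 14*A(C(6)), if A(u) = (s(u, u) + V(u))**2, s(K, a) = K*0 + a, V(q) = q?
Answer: 2025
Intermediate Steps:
s(K, a) = a (s(K, a) = 0 + a = a)
A(u) = 4*u**2 (A(u) = (u + u)**2 = (2*u)**2 = 4*u**2)
9 + 14*A(C(6)) = 9 + 14*(4*6**2) = 9 + 14*(4*36) = 9 + 14*144 = 9 + 2016 = 2025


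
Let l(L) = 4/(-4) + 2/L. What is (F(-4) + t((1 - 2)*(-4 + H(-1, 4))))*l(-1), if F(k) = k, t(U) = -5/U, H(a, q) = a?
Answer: 15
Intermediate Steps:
l(L) = -1 + 2/L (l(L) = 4*(-¼) + 2/L = -1 + 2/L)
(F(-4) + t((1 - 2)*(-4 + H(-1, 4))))*l(-1) = (-4 - 5*1/((1 - 2)*(-4 - 1)))*((2 - 1*(-1))/(-1)) = (-4 - 5/((-1*(-5))))*(-(2 + 1)) = (-4 - 5/5)*(-1*3) = (-4 - 5*⅕)*(-3) = (-4 - 1)*(-3) = -5*(-3) = 15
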